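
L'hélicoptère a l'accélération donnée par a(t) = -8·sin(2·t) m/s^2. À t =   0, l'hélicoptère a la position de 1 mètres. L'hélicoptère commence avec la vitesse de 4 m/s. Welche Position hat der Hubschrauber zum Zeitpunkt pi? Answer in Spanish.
Partiendo de la aceleración a(t) = -8·sin(2·t), tomamos 2 antiderivadas. Tomando ∫a(t)dt y aplicando v(0) = 4, encontramos v(t) = 4·cos(2·t). Integrando la velocidad y usando la condición inicial x(0) = 1, obtenemos x(t) = 2·sin(2·t) + 1. Tenemos la posición x(t) = 2·sin(2·t) + 1. Sustituyendo t = pi: x(pi) = 1.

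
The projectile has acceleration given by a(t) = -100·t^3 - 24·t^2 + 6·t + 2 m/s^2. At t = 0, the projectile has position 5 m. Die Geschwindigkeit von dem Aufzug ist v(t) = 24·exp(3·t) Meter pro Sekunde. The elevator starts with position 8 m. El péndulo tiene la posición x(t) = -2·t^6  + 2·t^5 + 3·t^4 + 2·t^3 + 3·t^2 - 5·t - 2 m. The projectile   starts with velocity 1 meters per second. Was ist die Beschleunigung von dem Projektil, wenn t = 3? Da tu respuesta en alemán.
Aus der Gleichung für die Beschleunigung a(t) = -100·t^3 - 24·t^2 + 6·t + 2, setzen wir t = 3 ein und erhalten a = -2896.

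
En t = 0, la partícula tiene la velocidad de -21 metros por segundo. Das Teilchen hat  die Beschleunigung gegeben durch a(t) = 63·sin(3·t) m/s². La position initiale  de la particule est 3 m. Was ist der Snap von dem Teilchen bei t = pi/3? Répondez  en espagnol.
Para resolver esto, necesitamos tomar 2 derivadas de nuestra ecuación de la aceleración a(t) = 63·sin(3·t). Tomando d/dt de a(t), encontramos j(t) = 189·cos(3·t). Derivando la sacudida, obtenemos el snap: s(t) = -567·sin(3·t). Usando s(t) = -567·sin(3·t) y sustituyendo t = pi/3, encontramos s = 0.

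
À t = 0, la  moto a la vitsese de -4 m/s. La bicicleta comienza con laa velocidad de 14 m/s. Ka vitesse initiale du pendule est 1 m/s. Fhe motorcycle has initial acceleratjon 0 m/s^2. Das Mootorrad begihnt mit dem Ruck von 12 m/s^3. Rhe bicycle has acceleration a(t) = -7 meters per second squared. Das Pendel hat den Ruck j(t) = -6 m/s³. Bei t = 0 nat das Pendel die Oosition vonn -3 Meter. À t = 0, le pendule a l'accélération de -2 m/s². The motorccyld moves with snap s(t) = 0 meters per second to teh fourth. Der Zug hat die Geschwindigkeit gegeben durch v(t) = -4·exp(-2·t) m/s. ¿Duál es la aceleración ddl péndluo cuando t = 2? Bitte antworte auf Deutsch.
Wir müssen unsere Gleichung für den Ruck j(t) = -6 1-mal integrieren. Mit ∫j(t)dt und Anwendung von a(0) = -2, finden wir a(t) = -6·t - 2. Mit a(t) = -6·t - 2 und Einsetzen von t = 2, finden wir a = -14.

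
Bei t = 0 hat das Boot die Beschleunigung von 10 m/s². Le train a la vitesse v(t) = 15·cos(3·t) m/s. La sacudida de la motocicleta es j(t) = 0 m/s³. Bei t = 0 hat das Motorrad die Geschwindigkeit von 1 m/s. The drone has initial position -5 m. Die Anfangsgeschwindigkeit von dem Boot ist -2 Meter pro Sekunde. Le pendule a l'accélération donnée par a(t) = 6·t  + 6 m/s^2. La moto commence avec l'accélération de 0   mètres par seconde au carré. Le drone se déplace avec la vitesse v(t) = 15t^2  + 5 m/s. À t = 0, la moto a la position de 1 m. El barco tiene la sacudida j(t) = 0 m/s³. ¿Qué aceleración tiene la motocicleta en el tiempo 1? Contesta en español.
Partiendo de la sacudida j(t) = 0, tomamos 1 antiderivada. La antiderivada de la sacudida, con a(0) = 0, da la aceleración: a(t) = 0. De la ecuación de la aceleración a(t) = 0, sustituimos t = 1 para obtener a = 0.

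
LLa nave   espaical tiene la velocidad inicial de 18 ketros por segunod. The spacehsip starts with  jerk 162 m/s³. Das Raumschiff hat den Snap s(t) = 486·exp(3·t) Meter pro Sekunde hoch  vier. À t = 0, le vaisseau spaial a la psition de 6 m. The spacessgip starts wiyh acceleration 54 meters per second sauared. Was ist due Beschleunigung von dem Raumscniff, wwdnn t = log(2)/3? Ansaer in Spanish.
Necesitamos integrar nuestra ecuación del snap s(t) = 486·exp(3·t) 2 veces. Tomando ∫s(t)dt y aplicando j(0) = 162, encontramos j(t) = 162·exp(3·t). Integrando la sacudida y usando la condición inicial a(0) = 54, obtenemos a(t) = 54·exp(3·t). De la ecuación de la aceleración a(t) = 54·exp(3·t), sustituimos t = log(2)/3 para obtener a = 108.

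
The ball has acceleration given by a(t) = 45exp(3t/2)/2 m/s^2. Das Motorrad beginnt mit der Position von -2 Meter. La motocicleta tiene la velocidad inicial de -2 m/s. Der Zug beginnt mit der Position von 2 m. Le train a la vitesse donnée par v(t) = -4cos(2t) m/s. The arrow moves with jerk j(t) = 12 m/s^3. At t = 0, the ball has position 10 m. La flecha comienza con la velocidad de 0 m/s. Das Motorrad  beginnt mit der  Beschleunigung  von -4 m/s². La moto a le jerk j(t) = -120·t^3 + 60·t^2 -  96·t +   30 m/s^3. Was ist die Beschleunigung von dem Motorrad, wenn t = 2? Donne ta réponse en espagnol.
Partiendo de la sacudida j(t) = -120·t^3 + 60·t^2 - 96·t + 30, tomamos 1 antiderivada. La antiderivada de la sacudida, con a(0) = -4, da la aceleración: a(t) = -30·t^4 + 20·t^3 - 48·t^2 + 30·t - 4. Tenemos la aceleración a(t) = -30·t^4 + 20·t^3 - 48·t^2 + 30·t - 4. Sustituyendo t = 2: a(2) = -456.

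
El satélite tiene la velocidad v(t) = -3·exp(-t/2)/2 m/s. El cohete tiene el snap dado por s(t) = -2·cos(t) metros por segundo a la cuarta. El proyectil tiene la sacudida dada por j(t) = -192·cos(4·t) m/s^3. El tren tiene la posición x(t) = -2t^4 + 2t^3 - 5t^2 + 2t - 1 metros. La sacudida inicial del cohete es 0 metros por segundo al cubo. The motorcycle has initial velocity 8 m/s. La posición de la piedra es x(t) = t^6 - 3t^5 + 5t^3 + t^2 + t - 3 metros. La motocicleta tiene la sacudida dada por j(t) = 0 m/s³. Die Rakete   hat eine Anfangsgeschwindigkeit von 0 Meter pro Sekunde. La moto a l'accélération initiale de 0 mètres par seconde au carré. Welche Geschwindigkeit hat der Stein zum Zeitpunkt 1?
Um dies zu lösen, müssen wir 1 Ableitung unserer Gleichung für die Position x(t) = t^6 - 3·t^5 + 5·t^3 + t^2 + t - 3 nehmen. Mit d/dt von x(t) finden wir v(t) = 6·t^5 - 15·t^4 + 15·t^2 + 2·t + 1. Aus der Gleichung für die Geschwindigkeit v(t) = 6·t^5 - 15·t^4 + 15·t^2 + 2·t + 1, setzen wir t = 1 ein und erhalten v = 9.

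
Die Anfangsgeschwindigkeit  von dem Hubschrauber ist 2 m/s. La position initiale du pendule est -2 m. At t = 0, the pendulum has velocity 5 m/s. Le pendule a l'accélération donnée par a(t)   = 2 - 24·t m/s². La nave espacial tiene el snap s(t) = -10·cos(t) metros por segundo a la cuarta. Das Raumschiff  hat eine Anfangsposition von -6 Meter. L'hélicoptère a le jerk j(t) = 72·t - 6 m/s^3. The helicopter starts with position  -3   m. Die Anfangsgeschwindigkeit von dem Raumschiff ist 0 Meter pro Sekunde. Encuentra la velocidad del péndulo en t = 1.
Debemos encontrar la antiderivada de nuestra ecuación de la aceleración a(t) = 2 - 24·t 1 vez. Tomando ∫a(t)dt y aplicando v(0) = 5, encontramos v(t) = -12·t^2 + 2·t + 5. Tenemos la velocidad v(t) = -12·t^2 + 2·t + 5. Sustituyendo t = 1: v(1) = -5.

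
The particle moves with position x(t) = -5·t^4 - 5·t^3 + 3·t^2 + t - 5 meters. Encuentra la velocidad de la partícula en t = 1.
Debemos derivar nuestra ecuación de la posición x(t) = -5·t^4 - 5·t^3 + 3·t^2 + t - 5 1 vez. La derivada de la posición da la velocidad: v(t) = -20·t^3 - 15·t^2 + 6·t + 1. Usando v(t) = -20·t^3 - 15·t^2 + 6·t + 1 y sustituyendo t = 1, encontramos v = -28.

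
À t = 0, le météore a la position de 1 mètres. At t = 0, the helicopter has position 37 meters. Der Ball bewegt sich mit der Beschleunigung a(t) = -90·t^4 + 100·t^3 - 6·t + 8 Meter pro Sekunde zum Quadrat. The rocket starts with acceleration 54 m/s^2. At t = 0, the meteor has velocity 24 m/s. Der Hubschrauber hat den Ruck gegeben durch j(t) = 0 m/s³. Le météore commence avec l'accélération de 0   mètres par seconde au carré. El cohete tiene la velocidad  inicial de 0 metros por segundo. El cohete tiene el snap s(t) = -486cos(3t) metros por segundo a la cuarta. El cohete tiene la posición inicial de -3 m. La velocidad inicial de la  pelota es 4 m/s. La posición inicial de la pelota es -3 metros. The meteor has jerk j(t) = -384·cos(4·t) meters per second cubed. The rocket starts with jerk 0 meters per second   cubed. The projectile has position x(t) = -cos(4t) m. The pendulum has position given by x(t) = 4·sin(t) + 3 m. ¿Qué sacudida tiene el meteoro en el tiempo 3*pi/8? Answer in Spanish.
Usando j(t) = -384·cos(4·t) y sustituyendo t = 3*pi/8, encontramos j = 0.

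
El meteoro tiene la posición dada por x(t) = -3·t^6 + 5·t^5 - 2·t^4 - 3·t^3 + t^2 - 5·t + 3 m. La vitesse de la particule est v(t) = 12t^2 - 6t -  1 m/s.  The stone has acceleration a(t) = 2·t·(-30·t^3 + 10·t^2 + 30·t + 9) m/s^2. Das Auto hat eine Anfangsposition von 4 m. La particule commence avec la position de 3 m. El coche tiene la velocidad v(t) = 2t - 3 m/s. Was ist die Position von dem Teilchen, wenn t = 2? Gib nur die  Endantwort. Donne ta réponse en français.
La position à t = 2 est x = 21.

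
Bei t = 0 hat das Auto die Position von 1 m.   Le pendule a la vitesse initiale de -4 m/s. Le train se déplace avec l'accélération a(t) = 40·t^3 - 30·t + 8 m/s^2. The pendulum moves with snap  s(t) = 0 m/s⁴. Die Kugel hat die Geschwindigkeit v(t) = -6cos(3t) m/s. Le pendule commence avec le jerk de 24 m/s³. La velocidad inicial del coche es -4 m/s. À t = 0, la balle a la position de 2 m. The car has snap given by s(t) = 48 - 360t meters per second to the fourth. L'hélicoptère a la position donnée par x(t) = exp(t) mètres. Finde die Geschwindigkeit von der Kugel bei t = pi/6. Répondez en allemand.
Aus der Gleichung für die Geschwindigkeit v(t) = -6·cos(3·t), setzen wir t = pi/6 ein und erhalten v = 0.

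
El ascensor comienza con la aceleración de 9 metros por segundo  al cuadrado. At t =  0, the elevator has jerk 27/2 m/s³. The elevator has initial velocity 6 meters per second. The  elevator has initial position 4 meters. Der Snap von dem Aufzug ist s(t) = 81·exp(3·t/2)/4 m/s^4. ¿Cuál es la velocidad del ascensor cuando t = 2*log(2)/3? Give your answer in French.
Nous devons trouver la primitive de notre équation du snap s(t) = 81·exp(3·t/2)/4 3 fois. L'intégrale du snap, avec j(0) = 27/2, donne le jerk: j(t) = 27·exp(3·t/2)/2. L'intégrale du jerk est l'accélération. En utilisant a(0) = 9, nous obtenons a(t) = 9·exp(3·t/2). L'intégrale de l'accélération est la vitesse. En utilisant v(0) = 6, nous obtenons v(t) = 6·exp(3·t/2). En utilisant v(t) = 6·exp(3·t/2) et en substituant t = 2*log(2)/3, nous trouvons v = 12.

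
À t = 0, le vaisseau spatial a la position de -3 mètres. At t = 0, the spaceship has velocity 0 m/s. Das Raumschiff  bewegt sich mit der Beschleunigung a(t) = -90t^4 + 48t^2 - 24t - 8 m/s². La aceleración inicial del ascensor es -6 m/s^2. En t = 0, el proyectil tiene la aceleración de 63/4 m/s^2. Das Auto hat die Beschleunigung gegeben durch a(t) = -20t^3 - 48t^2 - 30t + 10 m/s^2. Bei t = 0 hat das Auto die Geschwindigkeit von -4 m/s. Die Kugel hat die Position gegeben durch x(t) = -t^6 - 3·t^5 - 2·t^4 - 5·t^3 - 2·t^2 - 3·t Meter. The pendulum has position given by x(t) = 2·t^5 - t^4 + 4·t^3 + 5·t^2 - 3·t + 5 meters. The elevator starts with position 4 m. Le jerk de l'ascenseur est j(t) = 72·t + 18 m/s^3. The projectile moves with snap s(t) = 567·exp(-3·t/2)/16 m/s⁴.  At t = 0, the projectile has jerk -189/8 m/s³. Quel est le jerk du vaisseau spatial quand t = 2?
En partant de l'accélération a(t) = -90·t^4 + 48·t^2 - 24·t - 8, nous prenons 1 dérivée. La dérivée de l'accélération donne le jerk: j(t) = -360·t^3 + 96·t - 24. De l'équation du jerk j(t) = -360·t^3 + 96·t - 24, nous substituons t = 2 pour obtenir j = -2712.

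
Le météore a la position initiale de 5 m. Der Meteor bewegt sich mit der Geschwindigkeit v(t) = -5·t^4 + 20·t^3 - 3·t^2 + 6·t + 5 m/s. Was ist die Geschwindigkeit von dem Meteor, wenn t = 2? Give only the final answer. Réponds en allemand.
Bei t = 2, v = 85.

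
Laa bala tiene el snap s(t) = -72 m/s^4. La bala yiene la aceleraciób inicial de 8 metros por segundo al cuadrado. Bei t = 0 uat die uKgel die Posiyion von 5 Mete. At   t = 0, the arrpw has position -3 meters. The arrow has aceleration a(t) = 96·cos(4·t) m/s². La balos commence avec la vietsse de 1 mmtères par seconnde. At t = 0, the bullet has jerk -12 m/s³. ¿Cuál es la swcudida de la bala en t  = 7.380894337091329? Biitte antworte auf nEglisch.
To solve this, we need to take 1 integral of our snap equation s(t) = -72. Taking ∫s(t)dt and applying j(0) = -12, we find j(t) = -72·t - 12. Using j(t) = -72·t - 12 and substituting t = 7.380894337091329, we find j = -543.424392270576.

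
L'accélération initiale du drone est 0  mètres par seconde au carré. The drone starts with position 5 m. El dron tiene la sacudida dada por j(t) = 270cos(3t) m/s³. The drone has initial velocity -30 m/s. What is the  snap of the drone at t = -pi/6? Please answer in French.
En partant du jerk j(t) = 270·cos(3·t), nous prenons 1 dérivée. La dérivée du jerk donne le snap: s(t) = -810·sin(3·t). En utilisant s(t) = -810·sin(3·t) et en substituant t = -pi/6, nous trouvons s = 810.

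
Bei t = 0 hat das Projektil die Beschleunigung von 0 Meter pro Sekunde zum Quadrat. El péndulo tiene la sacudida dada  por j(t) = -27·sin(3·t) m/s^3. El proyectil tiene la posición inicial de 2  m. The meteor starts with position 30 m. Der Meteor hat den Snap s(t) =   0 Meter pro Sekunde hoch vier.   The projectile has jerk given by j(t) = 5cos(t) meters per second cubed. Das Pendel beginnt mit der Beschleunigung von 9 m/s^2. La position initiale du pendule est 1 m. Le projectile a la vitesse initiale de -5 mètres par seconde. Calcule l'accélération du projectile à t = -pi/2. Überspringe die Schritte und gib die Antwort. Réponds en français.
La réponse est -5.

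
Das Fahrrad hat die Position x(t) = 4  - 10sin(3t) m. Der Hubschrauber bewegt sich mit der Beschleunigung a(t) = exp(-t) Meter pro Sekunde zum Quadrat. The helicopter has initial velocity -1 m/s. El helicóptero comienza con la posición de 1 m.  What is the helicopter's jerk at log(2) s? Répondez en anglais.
Starting from acceleration a(t) = exp(-t), we take 1 derivative. Differentiating acceleration, we get jerk: j(t) = -exp(-t). We have jerk j(t) = -exp(-t). Substituting t = log(2): j(log(2)) = -1/2.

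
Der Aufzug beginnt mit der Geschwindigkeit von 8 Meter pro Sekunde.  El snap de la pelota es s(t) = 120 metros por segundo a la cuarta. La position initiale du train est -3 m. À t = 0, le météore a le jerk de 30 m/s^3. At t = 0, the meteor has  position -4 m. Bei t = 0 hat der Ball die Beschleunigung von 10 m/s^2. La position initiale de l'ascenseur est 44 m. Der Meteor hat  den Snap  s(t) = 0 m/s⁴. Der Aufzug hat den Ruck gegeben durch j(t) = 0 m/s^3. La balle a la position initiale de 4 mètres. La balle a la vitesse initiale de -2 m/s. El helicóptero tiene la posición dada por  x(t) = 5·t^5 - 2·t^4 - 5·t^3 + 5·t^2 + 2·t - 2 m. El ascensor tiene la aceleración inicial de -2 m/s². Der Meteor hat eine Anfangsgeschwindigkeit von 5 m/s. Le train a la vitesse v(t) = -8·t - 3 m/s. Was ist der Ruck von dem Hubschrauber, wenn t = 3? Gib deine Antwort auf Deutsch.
Um dies zu lösen, müssen wir 3 Ableitungen unserer Gleichung für die Position x(t) = 5·t^5 - 2·t^4 - 5·t^3 + 5·t^2 + 2·t - 2 nehmen. Mit d/dt von x(t) finden wir v(t) = 25·t^4 - 8·t^3 - 15·t^2 + 10·t + 2. Mit d/dt von v(t) finden wir a(t) = 100·t^3 - 24·t^2 - 30·t + 10. Durch Ableiten von der Beschleunigung erhalten wir den Ruck: j(t) = 300·t^2 - 48·t - 30. Aus der Gleichung für den Ruck j(t) = 300·t^2 - 48·t - 30, setzen wir t = 3 ein und erhalten j = 2526.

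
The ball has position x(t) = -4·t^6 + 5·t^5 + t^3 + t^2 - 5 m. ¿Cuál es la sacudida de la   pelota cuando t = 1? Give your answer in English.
Starting from position x(t) = -4·t^6 + 5·t^5 + t^3 + t^2 - 5, we take 3 derivatives. Differentiating position, we get velocity: v(t) = -24·t^5 + 25·t^4 + 3·t^2 + 2·t. The derivative of velocity gives acceleration: a(t) = -120·t^4 + 100·t^3 + 6·t + 2. Differentiating acceleration, we get jerk: j(t) = -480·t^3 + 300·t^2 + 6. From the given jerk equation j(t) = -480·t^3 + 300·t^2 + 6, we substitute t = 1 to get j = -174.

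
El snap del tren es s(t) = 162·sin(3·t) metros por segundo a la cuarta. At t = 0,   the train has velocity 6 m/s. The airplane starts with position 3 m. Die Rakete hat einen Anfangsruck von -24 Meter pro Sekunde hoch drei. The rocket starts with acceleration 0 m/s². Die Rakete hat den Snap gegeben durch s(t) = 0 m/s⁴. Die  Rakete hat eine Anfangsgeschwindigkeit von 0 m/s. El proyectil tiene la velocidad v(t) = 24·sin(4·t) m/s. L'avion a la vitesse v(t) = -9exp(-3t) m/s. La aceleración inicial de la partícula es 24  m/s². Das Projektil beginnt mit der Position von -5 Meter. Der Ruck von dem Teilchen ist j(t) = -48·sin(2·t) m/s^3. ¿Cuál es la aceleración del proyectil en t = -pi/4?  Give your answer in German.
Wir müssen unsere Gleichung für die Geschwindigkeit v(t) = 24·sin(4·t) 1-mal ableiten. Die Ableitung von der Geschwindigkeit ergibt die Beschleunigung: a(t) = 96·cos(4·t). Aus der Gleichung für die Beschleunigung a(t) = 96·cos(4·t), setzen wir t = -pi/4 ein und erhalten a = -96.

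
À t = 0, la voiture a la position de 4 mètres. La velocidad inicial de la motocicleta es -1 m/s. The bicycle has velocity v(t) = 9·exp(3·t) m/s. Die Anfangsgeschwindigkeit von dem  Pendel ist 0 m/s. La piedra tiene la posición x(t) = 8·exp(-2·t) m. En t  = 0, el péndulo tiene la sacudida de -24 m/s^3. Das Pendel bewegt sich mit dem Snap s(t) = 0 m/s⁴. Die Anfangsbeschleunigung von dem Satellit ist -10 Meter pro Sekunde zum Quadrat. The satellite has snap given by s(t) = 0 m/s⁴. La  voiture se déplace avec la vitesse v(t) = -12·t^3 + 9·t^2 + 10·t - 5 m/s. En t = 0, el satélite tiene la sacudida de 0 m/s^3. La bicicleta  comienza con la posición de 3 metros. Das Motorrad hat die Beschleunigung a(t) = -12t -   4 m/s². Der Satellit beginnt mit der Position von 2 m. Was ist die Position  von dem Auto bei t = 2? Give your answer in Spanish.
Partiendo de la velocidad v(t) = -12·t^3 + 9·t^2 + 10·t - 5, tomamos 1 integral. Integrando la velocidad y usando la condición inicial x(0) = 4, obtenemos x(t) = -3·t^4 + 3·t^3 + 5·t^2 - 5·t + 4. Tenemos la posición x(t) = -3·t^4 + 3·t^3 + 5·t^2 - 5·t + 4. Sustituyendo t = 2: x(2) = -10.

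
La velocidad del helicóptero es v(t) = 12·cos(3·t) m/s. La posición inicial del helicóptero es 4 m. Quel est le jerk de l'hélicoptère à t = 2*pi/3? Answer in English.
We must differentiate our velocity equation v(t) = 12·cos(3·t) 2 times. The derivative of velocity gives acceleration: a(t) = -36·sin(3·t). Taking d/dt of a(t), we find j(t) = -108·cos(3·t). From the given jerk equation j(t) = -108·cos(3·t), we substitute t = 2*pi/3 to get j = -108.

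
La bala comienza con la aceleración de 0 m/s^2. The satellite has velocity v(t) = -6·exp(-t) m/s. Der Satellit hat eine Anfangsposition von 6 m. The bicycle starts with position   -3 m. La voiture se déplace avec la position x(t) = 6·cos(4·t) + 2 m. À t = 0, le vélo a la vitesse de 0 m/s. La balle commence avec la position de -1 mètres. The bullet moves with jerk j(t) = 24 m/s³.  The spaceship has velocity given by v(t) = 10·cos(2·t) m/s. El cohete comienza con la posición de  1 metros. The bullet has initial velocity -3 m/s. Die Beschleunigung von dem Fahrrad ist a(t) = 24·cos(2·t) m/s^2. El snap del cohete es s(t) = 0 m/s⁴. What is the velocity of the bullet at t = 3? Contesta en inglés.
We need to integrate our jerk equation j(t) = 24 2 times. Finding the antiderivative of j(t) and using a(0) = 0: a(t) = 24·t. Taking ∫a(t)dt and applying v(0) = -3, we find v(t) = 12·t^2 - 3. From the given velocity equation v(t) = 12·t^2 - 3, we substitute t = 3 to get v = 105.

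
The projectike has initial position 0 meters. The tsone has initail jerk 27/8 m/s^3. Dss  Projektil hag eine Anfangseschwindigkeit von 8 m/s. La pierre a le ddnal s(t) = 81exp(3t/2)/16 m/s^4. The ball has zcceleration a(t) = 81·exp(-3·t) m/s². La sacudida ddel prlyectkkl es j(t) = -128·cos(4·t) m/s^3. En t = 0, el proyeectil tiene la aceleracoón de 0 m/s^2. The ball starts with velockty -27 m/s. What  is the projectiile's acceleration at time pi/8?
Starting from jerk j(t) = -128·cos(4·t), we take 1 integral. Taking ∫j(t)dt and applying a(0) = 0, we find a(t) = -32·sin(4·t). Using a(t) = -32·sin(4·t) and substituting t = pi/8, we find a = -32.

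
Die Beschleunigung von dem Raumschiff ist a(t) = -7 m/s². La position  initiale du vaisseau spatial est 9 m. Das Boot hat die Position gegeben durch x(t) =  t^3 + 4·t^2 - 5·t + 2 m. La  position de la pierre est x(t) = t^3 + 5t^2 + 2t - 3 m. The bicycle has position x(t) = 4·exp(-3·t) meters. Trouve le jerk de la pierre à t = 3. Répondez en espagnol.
Para resolver esto, necesitamos tomar 3 derivadas de nuestra ecuación de la posición x(t) = t^3 + 5·t^2 + 2·t - 3. La derivada de la posición da la velocidad: v(t) = 3·t^2 + 10·t + 2. La derivada de la velocidad da la aceleración: a(t) = 6·t + 10. La derivada de la aceleración da la sacudida: j(t) = 6. Tenemos la sacudida j(t) = 6. Sustituyendo t = 3: j(3) = 6.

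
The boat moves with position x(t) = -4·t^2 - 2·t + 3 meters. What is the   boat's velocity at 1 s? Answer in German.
Wir müssen unsere Gleichung für die Position x(t) = -4·t^2 - 2·t + 3 1-mal ableiten. Die Ableitung von der Position ergibt die Geschwindigkeit: v(t) = -8·t - 2. Aus der Gleichung für die Geschwindigkeit v(t) = -8·t - 2, setzen wir t = 1 ein und erhalten v = -10.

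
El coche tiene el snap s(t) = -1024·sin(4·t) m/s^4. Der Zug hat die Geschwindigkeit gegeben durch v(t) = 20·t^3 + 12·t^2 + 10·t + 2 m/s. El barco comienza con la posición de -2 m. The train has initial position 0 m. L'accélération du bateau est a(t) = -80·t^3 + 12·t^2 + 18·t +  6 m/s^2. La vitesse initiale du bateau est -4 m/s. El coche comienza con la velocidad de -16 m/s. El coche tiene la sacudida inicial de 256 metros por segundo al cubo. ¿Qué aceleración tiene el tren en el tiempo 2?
Debemos derivar nuestra ecuación de la velocidad v(t) = 20·t^3 + 12·t^2 + 10·t + 2 1 vez. Derivando la velocidad, obtenemos la aceleración: a(t) = 60·t^2 + 24·t + 10. Usando a(t) = 60·t^2 + 24·t + 10 y sustituyendo t = 2, encontramos a = 298.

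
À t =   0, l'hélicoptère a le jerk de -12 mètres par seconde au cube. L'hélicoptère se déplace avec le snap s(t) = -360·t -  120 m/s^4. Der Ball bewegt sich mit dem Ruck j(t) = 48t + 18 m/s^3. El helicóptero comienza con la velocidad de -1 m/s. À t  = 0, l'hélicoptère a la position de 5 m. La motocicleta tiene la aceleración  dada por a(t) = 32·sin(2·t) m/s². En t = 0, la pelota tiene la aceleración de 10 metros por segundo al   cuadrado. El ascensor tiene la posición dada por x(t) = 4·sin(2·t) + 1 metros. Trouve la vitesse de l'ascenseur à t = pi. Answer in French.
En partant de la position x(t) = 4·sin(2·t) + 1, nous prenons 1 dérivée. En prenant d/dt de x(t), nous trouvons v(t) = 8·cos(2·t). De l'équation de la vitesse v(t) = 8·cos(2·t), nous substituons t = pi pour obtenir v = 8.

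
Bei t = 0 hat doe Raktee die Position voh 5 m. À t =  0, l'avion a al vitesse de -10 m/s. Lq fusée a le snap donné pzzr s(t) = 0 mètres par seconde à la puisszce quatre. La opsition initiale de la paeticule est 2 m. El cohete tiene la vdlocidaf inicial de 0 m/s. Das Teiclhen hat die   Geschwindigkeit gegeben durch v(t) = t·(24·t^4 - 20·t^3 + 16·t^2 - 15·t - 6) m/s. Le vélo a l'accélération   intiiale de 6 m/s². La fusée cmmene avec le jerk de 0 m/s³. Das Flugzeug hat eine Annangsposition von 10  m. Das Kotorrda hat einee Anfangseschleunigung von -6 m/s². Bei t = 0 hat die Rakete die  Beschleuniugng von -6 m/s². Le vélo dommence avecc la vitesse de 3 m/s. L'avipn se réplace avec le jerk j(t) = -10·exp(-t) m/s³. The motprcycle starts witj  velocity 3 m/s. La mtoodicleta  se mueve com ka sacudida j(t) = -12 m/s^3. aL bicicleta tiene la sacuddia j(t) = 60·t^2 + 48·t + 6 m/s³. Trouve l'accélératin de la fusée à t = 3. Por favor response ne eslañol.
Debemos encontrar la integral de nuestra ecuación del snap s(t) = 0 2 veces. La integral del snap, con j(0) = 0, da la sacudida: j(t) = 0. Integrando la sacudida y usando la condición inicial a(0) = -6, obtenemos a(t) = -6. Tenemos la aceleración a(t) = -6. Sustituyendo t = 3: a(3) = -6.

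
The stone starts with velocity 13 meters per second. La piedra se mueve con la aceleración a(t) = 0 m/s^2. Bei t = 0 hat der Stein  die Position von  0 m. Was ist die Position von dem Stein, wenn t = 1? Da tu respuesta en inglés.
To solve this, we need to take 2 integrals of our acceleration equation a(t) = 0. The antiderivative of acceleration is velocity. Using v(0) = 13, we get v(t) = 13. The integral of velocity, with x(0) = 0, gives position: x(t) = 13·t. We have position x(t) = 13·t. Substituting t = 1: x(1) = 13.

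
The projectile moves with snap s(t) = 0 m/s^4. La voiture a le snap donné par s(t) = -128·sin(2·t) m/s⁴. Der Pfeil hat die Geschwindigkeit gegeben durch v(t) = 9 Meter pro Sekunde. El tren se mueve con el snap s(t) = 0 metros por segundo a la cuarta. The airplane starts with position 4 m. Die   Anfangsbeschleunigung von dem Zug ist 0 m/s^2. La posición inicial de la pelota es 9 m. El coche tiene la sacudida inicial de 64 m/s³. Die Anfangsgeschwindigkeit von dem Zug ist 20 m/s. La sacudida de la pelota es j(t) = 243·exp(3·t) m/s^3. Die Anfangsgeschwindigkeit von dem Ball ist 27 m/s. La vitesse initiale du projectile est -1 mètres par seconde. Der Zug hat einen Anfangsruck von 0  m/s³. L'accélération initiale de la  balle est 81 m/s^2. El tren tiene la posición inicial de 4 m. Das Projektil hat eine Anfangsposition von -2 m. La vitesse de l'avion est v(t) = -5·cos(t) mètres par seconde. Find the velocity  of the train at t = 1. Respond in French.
Nous devons intégrer notre équation du snap s(t) = 0 3 fois. En intégrant le snap et en utilisant la condition initiale j(0) = 0, nous obtenons j(t) = 0. En intégrant le jerk et en utilisant la condition initiale a(0) = 0, nous obtenons a(t) = 0. En prenant ∫a(t)dt et en appliquant v(0) = 20, nous trouvons v(t) = 20. En utilisant v(t) = 20 et en substituant t = 1, nous trouvons v = 20.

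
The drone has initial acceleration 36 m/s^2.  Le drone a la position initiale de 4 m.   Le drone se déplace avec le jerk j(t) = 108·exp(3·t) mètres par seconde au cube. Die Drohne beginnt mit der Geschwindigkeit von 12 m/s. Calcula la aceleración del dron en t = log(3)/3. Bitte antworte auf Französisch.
Nous devons trouver l'intégrale de notre équation du jerk j(t) = 108·exp(3·t) 1 fois. En prenant ∫j(t)dt et en appliquant a(0) = 36, nous trouvons a(t) = 36·exp(3·t). De l'équation de l'accélération a(t) = 36·exp(3·t), nous substituons t = log(3)/3 pour obtenir a = 108.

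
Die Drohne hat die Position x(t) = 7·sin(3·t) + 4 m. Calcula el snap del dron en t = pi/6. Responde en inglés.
To solve this, we need to take 4 derivatives of our position equation x(t) = 7·sin(3·t) + 4. Taking d/dt of x(t), we find v(t) = 21·cos(3·t). Differentiating velocity, we get acceleration: a(t) = -63·sin(3·t). The derivative of acceleration gives jerk: j(t) = -189·cos(3·t). The derivative of jerk gives snap: s(t) = 567·sin(3·t). We have snap s(t) = 567·sin(3·t). Substituting t = pi/6: s(pi/6) = 567.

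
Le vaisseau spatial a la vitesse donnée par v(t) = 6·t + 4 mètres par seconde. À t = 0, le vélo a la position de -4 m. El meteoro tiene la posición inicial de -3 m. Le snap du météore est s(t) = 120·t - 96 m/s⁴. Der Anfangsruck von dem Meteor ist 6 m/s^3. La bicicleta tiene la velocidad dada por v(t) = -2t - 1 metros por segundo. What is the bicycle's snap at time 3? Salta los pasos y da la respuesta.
The answer is 0.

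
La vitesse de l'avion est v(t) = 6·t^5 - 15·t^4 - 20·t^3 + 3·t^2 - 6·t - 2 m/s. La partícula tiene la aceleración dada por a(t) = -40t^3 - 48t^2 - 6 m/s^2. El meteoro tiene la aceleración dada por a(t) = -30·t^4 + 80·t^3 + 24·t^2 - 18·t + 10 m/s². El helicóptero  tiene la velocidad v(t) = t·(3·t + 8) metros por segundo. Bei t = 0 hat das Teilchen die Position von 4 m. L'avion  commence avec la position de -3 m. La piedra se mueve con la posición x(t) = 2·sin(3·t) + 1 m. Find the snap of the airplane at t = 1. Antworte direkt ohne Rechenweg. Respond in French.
À t = 1, s = -120.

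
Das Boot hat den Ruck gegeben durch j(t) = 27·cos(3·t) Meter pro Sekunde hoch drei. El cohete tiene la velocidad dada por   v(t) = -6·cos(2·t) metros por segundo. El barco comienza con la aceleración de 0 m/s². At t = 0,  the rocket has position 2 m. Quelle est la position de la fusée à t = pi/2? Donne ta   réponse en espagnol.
Debemos encontrar la integral de nuestra ecuación de la velocidad v(t) = -6·cos(2·t) 1 vez. La antiderivada de la velocidad, con x(0) = 2, da la posición: x(t) = 2 - 3·sin(2·t). De la ecuación de la posición x(t) = 2 - 3·sin(2·t), sustituimos t = pi/2 para obtener x = 2.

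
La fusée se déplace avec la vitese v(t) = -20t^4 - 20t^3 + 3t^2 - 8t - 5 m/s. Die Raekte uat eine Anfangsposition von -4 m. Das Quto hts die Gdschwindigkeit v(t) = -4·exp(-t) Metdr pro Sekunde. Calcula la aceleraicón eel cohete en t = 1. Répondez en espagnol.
Debemos derivar nuestra ecuación de la velocidad v(t) = -20·t^4 - 20·t^3 + 3·t^2 - 8·t - 5 1 vez. Tomando d/dt de v(t), encontramos a(t) = -80·t^3 - 60·t^2 + 6·t - 8. Tenemos la aceleración a(t) = -80·t^3 - 60·t^2 + 6·t - 8. Sustituyendo t = 1: a(1) = -142.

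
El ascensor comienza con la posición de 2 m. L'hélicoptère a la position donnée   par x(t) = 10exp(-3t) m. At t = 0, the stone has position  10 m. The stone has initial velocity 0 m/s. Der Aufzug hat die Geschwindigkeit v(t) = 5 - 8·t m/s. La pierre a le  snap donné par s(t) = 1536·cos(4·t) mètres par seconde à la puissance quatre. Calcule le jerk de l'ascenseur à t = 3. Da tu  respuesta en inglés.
Starting from velocity v(t) = 5 - 8·t, we take 2 derivatives. Taking d/dt of v(t), we find a(t) = -8. Taking d/dt of a(t), we find j(t) = 0. Using j(t) = 0 and substituting t = 3, we find j = 0.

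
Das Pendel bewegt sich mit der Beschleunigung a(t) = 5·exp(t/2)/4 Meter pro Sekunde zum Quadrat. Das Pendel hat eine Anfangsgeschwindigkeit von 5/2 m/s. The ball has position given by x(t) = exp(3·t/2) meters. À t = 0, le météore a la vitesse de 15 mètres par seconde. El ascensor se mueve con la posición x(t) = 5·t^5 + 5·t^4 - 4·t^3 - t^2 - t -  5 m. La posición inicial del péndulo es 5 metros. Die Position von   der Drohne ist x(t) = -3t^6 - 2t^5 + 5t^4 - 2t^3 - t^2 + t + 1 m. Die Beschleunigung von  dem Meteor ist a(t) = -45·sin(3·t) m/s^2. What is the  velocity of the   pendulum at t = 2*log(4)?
To find the answer, we compute 1 antiderivative of a(t) = 5·exp(t/2)/4. Integrating acceleration and using the initial condition v(0) = 5/2, we get v(t) = 5·exp(t/2)/2. We have velocity v(t) = 5·exp(t/2)/2. Substituting t = 2*log(4): v(2*log(4)) = 10.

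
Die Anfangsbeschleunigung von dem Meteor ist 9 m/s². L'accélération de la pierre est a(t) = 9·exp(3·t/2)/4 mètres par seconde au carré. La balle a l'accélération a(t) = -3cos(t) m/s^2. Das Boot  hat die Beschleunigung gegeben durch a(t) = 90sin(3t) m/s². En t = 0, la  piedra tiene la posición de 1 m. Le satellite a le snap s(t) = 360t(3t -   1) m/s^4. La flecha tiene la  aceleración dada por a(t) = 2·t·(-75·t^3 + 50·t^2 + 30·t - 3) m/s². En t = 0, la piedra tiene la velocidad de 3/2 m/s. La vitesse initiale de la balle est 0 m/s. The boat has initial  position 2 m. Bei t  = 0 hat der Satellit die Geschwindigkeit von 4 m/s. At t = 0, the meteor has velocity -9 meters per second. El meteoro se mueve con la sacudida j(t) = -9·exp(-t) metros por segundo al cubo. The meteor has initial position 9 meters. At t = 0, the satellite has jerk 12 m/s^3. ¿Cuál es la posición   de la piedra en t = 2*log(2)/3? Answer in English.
To solve this, we need to take 2 antiderivatives of our acceleration equation a(t) = 9·exp(3·t/2)/4. Finding the integral of a(t) and using v(0) = 3/2: v(t) = 3·exp(3·t/2)/2. Taking ∫v(t)dt and applying x(0) = 1, we find x(t) = exp(3·t/2). From the given position equation x(t) = exp(3·t/2), we substitute t = 2*log(2)/3 to get x = 2.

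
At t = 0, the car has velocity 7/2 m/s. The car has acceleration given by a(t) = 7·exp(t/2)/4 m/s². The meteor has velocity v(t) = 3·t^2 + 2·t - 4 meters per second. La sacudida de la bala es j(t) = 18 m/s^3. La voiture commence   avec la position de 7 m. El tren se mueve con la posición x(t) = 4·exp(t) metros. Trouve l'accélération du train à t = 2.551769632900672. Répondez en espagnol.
Partiendo de la posición x(t) = 4·exp(t), tomamos 2 derivadas. Derivando la posición, obtenemos la velocidad: v(t) = 4·exp(t). Tomando d/dt de v(t), encontramos a(t) = 4·exp(t). Tenemos la aceleración a(t) = 4·exp(t). Sustituyendo t = 2.551769632900672: a(2.551769632900672) = 51.3191508803215.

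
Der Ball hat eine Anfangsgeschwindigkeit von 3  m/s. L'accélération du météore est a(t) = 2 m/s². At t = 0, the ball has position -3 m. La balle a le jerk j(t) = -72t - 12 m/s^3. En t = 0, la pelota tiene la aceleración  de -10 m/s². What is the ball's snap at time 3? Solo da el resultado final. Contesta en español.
s(3) = -72.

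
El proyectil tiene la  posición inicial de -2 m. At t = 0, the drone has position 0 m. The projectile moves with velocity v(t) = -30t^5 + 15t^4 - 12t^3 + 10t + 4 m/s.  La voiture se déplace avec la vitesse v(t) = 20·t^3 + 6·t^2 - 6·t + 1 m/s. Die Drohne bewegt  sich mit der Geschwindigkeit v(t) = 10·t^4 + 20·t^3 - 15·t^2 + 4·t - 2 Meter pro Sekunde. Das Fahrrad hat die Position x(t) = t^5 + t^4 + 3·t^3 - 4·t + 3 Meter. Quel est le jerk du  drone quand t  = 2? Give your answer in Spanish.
Debemos derivar nuestra ecuación de la velocidad v(t) = 10·t^4 + 20·t^3 - 15·t^2 + 4·t - 2 2 veces. La derivada de la velocidad da la aceleración: a(t) = 40·t^3 + 60·t^2 - 30·t + 4. La derivada de la aceleración da la sacudida: j(t) = 120·t^2 + 120·t - 30. Usando j(t) = 120·t^2 + 120·t - 30 y sustituyendo t = 2, encontramos j = 690.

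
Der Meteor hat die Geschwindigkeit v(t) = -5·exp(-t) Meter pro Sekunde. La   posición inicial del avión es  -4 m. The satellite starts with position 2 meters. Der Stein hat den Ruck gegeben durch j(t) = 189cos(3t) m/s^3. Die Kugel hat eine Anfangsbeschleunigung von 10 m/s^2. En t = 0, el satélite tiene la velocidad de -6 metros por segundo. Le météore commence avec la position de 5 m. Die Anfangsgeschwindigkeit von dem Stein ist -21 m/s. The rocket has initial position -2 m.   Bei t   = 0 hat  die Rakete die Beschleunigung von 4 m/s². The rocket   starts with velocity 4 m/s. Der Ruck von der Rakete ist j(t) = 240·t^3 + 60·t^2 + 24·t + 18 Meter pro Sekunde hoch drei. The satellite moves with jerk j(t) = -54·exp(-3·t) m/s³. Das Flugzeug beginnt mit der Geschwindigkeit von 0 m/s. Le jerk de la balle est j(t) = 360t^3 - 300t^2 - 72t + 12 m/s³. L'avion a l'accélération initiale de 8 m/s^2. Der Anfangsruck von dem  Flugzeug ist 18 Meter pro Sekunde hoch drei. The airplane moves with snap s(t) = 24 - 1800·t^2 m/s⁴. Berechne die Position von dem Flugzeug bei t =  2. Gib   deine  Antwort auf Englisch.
Starting from snap s(t) = 24 - 1800·t^2, we take 4 integrals. The antiderivative of snap is jerk. Using j(0) = 18, we get j(t) = -600·t^3 + 24·t + 18. Finding the antiderivative of j(t) and using a(0) = 8: a(t) = -150·t^4 + 12·t^2 + 18·t + 8. Finding the antiderivative of a(t) and using v(0) = 0: v(t) = t·(-30·t^4 + 4·t^2 + 9·t + 8). Taking ∫v(t)dt and applying x(0) = -4, we find x(t) = -5·t^6 + t^4 + 3·t^3 + 4·t^2 - 4. Using x(t) = -5·t^6 + t^4 + 3·t^3 + 4·t^2 - 4 and substituting t = 2, we find x = -268.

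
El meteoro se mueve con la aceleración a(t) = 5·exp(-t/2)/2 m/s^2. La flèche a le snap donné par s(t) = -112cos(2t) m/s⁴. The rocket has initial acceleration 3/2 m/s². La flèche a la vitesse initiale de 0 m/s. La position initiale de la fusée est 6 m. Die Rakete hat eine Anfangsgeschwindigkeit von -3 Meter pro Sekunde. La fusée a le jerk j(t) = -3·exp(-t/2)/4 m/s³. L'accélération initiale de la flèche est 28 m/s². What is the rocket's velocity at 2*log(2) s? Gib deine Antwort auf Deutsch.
Ausgehend von dem Ruck j(t) = -3·exp(-t/2)/4, nehmen wir 2 Integrale. Das Integral von dem Ruck, mit a(0) = 3/2, ergibt die Beschleunigung: a(t) = 3·exp(-t/2)/2. Das Integral von der Beschleunigung, mit v(0) = -3, ergibt die Geschwindigkeit: v(t) = -3·exp(-t/2). Mit v(t) = -3·exp(-t/2) und Einsetzen von t = 2*log(2), finden wir v = -3/2.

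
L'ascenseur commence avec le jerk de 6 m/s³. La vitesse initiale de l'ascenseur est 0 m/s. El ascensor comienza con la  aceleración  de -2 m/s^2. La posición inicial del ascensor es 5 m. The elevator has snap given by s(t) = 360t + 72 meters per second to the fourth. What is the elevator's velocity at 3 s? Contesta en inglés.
We need to integrate our snap equation s(t) = 360·t + 72 3 times. The integral of snap is jerk. Using j(0) = 6, we get j(t) = 180·t^2 + 72·t + 6. The integral of jerk is acceleration. Using a(0) = -2, we get a(t) = 60·t^3 + 36·t^2 + 6·t - 2. The antiderivative of acceleration, with v(0) = 0, gives velocity: v(t) = t·(15·t^3 + 12·t^2 + 3·t - 2). From the given velocity equation v(t) = t·(15·t^3 + 12·t^2 + 3·t - 2), we substitute t = 3 to get v = 1560.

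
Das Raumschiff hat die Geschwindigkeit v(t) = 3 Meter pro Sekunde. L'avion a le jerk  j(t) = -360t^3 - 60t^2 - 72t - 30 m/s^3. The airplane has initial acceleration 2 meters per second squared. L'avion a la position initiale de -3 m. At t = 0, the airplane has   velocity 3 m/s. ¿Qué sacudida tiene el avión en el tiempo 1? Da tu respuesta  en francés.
Nous avons le jerk j(t) = -360·t^3 - 60·t^2 - 72·t - 30. En substituant t = 1: j(1) = -522.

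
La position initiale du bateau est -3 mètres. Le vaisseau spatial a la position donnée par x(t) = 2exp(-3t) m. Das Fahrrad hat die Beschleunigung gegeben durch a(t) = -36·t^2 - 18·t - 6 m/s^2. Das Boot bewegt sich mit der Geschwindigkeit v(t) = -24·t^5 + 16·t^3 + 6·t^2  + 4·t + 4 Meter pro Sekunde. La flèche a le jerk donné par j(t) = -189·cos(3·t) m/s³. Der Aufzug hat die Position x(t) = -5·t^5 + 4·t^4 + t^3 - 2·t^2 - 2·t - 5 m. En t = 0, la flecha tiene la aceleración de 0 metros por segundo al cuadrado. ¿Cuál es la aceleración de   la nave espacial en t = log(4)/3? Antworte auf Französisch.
Pour résoudre ceci, nous devons prendre 2 dérivées de notre équation de la position x(t) = 2·exp(-3·t). En dérivant la position, nous obtenons la vitesse: v(t) = -6·exp(-3·t). La dérivée de la vitesse donne l'accélération: a(t) = 18·exp(-3·t). Nous avons l'accélération a(t) = 18·exp(-3·t). En substituant t = log(4)/3: a(log(4)/3) = 9/2.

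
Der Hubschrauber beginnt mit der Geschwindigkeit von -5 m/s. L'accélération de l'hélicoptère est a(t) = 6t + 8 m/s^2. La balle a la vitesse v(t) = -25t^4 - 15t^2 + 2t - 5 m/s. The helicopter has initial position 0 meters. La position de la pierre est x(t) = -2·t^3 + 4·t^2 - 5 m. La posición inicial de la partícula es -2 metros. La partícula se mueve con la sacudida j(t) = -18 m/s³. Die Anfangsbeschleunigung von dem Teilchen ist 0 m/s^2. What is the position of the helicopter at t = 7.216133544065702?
We need to integrate our acceleration equation a(t) = 6·t + 8 2 times. The antiderivative of acceleration is velocity. Using v(0) = -5, we get v(t) = 3·t^2 + 8·t - 5. Taking ∫v(t)dt and applying x(0) = 0, we find x(t) = t^3 + 4·t^2 - 5·t. From the given position equation x(t) = t^3 + 4·t^2 - 5·t, we substitute t = 7.216133544065702 to get x = 547.972380846224.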